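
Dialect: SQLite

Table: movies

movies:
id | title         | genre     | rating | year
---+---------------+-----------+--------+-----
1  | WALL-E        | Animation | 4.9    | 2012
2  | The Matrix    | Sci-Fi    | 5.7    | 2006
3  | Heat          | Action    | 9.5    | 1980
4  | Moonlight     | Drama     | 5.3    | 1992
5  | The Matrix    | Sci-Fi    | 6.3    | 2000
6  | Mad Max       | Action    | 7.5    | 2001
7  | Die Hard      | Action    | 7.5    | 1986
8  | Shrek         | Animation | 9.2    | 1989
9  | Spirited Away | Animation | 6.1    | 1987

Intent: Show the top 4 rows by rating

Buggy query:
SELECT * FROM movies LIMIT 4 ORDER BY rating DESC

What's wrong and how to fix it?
Bug: ORDER BY cannot follow LIMIT; LIMIT is the final clause

Fix: Swap the clauses: ORDER BY first, then LIMIT

Corrected query:
SELECT * FROM movies ORDER BY rating DESC LIMIT 4

Result:
id | title    | genre     | rating | year
---+----------+-----------+--------+-----
3  | Heat     | Action    | 9.5    | 1980
8  | Shrek    | Animation | 9.2    | 1989
6  | Mad Max  | Action    | 7.5    | 2001
7  | Die Hard | Action    | 7.5    | 1986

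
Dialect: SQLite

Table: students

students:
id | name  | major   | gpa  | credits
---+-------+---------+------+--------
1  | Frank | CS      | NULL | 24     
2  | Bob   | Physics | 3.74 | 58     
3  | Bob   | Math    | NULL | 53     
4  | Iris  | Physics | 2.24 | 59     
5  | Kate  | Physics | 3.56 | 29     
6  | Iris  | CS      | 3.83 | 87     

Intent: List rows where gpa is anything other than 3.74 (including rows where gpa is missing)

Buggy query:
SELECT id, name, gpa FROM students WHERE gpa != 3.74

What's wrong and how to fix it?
Bug: 'gpa != 3.74' is unknown when gpa is NULL, so NULL rows are silently excluded

Fix: Add an explicit OR gpa IS NULL to include the missing-value rows

Corrected query:
SELECT id, name, gpa FROM students WHERE gpa != 3.74 OR gpa IS NULL

Result:
id | name  | gpa 
---+-------+-----
1  | Frank | NULL
3  | Bob   | NULL
4  | Iris  | 2.24
5  | Kate  | 3.56
6  | Iris  | 3.83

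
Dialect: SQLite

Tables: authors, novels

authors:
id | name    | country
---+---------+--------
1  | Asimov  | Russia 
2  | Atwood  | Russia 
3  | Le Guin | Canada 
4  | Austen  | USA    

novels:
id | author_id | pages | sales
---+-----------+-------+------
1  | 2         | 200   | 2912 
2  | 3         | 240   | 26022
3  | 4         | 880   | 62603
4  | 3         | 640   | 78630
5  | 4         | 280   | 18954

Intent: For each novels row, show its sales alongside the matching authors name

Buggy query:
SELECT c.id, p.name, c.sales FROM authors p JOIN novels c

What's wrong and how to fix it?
Bug: JOIN with no ON clause produces a cartesian product; every novels row pairs with every authors row

Fix: Specify the join condition linking the foreign key to the parent id

Corrected query:
SELECT c.id, p.name, c.sales FROM authors p JOIN novels c ON c.author_id = p.id

Result:
id | name    | sales
---+---------+------
1  | Atwood  | 2912 
2  | Le Guin | 26022
3  | Austen  | 62603
4  | Le Guin | 78630
5  | Austen  | 18954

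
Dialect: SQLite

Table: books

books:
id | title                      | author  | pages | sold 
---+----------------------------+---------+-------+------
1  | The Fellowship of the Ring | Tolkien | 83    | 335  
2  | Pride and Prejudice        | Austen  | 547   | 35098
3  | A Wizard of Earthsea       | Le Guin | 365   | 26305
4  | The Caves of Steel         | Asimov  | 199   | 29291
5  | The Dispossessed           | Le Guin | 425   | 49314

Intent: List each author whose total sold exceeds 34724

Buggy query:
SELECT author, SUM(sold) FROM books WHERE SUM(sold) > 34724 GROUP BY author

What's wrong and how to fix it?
Bug: Aggregate functions cannot appear in a WHERE clause

Fix: Use HAVING (which filters groups after aggregation) instead of WHERE

Corrected query:
SELECT author, SUM(sold) FROM books GROUP BY author HAVING SUM(sold) > 34724

Result:
author  | SUM(sold)
--------+----------
Austen  | 35098    
Le Guin | 75619    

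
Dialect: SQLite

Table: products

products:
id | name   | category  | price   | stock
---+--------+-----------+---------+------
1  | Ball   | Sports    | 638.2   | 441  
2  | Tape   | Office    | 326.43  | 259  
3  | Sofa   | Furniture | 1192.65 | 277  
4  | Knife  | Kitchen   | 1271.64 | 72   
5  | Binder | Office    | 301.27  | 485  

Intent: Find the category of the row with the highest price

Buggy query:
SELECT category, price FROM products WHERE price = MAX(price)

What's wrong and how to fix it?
Bug: WHERE is evaluated per row; an aggregate over the whole table isn't defined there

Fix: Wrap MAX in a scalar subquery so WHERE compares against a single value

Corrected query:
SELECT category, price FROM products WHERE price = (SELECT MAX(price) FROM products)

Result:
category | price  
---------+--------
Kitchen  | 1271.64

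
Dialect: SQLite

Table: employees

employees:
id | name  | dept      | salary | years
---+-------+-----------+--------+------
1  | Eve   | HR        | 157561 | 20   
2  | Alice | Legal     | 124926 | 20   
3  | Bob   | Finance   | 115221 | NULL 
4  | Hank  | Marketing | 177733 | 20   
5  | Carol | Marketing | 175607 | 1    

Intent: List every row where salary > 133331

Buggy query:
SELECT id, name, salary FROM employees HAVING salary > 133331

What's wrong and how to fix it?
Bug: This is a non-aggregate query (no GROUP BY, no aggregates), so in SQLite the HAVING clause is invalid here; a row-level condition belongs in WHERE

Fix: Replace HAVING with WHERE since the condition applies to individual rows

Corrected query:
SELECT id, name, salary FROM employees WHERE salary > 133331

Result:
id | name  | salary
---+-------+-------
1  | Eve   | 157561
4  | Hank  | 177733
5  | Carol | 175607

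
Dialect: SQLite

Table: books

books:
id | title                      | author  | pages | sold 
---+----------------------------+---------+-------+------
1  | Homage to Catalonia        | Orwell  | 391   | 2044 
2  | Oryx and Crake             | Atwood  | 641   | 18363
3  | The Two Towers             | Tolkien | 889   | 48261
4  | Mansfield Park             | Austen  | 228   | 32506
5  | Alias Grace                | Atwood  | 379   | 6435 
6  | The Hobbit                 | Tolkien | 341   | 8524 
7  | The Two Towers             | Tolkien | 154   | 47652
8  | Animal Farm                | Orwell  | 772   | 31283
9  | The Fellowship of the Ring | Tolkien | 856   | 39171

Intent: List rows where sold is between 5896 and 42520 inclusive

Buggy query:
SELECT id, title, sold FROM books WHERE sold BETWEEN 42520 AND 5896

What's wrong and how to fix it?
Bug: BETWEEN expects the lower bound first; with 42520 AND 5896 the range is empty

Fix: Swap the bounds so the smaller value comes first

Corrected query:
SELECT id, title, sold FROM books WHERE sold BETWEEN 5896 AND 42520

Result:
id | title                      | sold 
---+----------------------------+------
2  | Oryx and Crake             | 18363
4  | Mansfield Park             | 32506
5  | Alias Grace                | 6435 
6  | The Hobbit                 | 8524 
8  | Animal Farm                | 31283
9  | The Fellowship of the Ring | 39171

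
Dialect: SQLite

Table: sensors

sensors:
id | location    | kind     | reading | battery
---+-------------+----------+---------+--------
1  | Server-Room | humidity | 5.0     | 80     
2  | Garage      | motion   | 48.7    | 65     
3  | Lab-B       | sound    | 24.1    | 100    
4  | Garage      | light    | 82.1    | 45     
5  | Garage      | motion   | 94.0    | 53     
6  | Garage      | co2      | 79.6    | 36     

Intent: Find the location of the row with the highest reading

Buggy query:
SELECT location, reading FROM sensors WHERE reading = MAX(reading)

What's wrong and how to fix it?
Bug: WHERE is evaluated per row; an aggregate over the whole table isn't defined there

Fix: Wrap MAX in a scalar subquery so WHERE compares against a single value

Corrected query:
SELECT location, reading FROM sensors WHERE reading = (SELECT MAX(reading) FROM sensors)

Result:
location | reading
---------+--------
Garage   | 94     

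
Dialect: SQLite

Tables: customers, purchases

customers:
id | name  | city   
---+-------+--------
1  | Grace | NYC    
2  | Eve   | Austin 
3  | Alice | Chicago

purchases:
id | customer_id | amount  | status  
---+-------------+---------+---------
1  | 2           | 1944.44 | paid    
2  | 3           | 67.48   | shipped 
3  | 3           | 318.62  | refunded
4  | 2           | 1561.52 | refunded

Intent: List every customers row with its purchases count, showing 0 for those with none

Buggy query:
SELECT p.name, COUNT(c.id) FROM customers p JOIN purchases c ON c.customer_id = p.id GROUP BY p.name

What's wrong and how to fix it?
Bug: INNER JOIN drops customers rows that have no matching purchases rows

Fix: Use LEFT JOIN so parents without children still appear (COUNT(c.id) gives 0)

Corrected query:
SELECT p.name, COUNT(c.id) FROM customers p LEFT JOIN purchases c ON c.customer_id = p.id GROUP BY p.name

Result:
name  | COUNT(c.id)
------+------------
Alice | 2          
Eve   | 2          
Grace | 0          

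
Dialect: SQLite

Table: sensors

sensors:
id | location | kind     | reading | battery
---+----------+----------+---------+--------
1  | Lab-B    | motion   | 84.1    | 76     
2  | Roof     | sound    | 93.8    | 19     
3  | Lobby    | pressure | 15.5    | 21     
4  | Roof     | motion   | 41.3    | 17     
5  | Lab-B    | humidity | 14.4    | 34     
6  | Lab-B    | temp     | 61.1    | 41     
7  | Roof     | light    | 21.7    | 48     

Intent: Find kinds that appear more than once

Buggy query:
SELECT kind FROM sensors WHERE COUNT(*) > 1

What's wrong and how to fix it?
Bug: COUNT(*) is an aggregate and cannot be used in WHERE

Fix: GROUP BY kind, then filter groups with HAVING COUNT(*) > 1

Corrected query:
SELECT kind FROM sensors GROUP BY kind HAVING COUNT(*) > 1

Result:
kind  
------
motion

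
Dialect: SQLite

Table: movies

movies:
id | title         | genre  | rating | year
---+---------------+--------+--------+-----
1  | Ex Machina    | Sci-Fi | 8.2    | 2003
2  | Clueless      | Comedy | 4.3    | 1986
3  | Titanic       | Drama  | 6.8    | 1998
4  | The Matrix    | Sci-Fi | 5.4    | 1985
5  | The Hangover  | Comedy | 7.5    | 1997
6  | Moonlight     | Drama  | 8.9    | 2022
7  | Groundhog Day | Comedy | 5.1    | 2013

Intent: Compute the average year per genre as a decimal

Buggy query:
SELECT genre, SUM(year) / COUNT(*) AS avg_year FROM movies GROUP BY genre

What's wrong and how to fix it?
Bug: Both operands are integers, so '/' performs integer division and truncates

Fix: Cast one side to REAL so the division keeps the fractional part

Corrected query:
SELECT genre, SUM(year) * 1.0 / COUNT(*) AS avg_year FROM movies GROUP BY genre

Result:
genre  | avg_year   
-------+------------
Comedy | 1998.666667
Drama  | 2010       
Sci-Fi | 1994       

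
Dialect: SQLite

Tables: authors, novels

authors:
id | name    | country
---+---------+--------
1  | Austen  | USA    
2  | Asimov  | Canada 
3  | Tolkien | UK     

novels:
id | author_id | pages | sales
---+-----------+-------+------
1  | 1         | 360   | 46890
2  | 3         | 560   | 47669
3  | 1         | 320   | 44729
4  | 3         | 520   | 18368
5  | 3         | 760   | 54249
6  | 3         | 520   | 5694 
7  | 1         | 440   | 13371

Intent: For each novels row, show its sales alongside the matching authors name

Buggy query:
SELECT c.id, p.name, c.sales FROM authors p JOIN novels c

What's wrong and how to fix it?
Bug: Missing join condition: each novels row is matched to all authors rows instead of just its own

Fix: Specify the join condition linking the foreign key to the parent id

Corrected query:
SELECT c.id, p.name, c.sales FROM authors p JOIN novels c ON c.author_id = p.id

Result:
id | name    | sales
---+---------+------
1  | Austen  | 46890
2  | Tolkien | 47669
3  | Austen  | 44729
4  | Tolkien | 18368
5  | Tolkien | 54249
6  | Tolkien | 5694 
7  | Austen  | 13371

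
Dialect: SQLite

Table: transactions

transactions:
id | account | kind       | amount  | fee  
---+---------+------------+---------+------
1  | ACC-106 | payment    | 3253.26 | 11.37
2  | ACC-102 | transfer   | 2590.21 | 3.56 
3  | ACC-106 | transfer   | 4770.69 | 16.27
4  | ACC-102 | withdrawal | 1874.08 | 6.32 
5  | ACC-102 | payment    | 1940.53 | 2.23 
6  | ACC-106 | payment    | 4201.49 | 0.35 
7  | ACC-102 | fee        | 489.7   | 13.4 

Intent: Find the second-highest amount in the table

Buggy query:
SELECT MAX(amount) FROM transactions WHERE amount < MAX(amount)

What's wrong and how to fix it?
Bug: MAX(amount) on the right of the comparison is an aggregate-in-WHERE error

Fix: Compute the overall MAX in a subquery, then take MAX of rows below it

Corrected query:
SELECT MAX(amount) FROM transactions WHERE amount < (SELECT MAX(amount) FROM transactions)

Result:
MAX(amount)
-----------
4201.49    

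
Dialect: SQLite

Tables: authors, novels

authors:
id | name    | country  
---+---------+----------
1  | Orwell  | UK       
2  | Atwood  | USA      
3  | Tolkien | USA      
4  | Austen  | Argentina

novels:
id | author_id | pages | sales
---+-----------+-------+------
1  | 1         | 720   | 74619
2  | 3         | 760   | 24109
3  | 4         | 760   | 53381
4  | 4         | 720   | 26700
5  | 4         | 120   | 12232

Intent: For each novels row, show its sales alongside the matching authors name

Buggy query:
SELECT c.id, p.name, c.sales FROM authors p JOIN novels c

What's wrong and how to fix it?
Bug: JOIN with no ON clause produces a cartesian product; every novels row pairs with every authors row

Fix: Specify the join condition linking the foreign key to the parent id

Corrected query:
SELECT c.id, p.name, c.sales FROM authors p JOIN novels c ON c.author_id = p.id

Result:
id | name    | sales
---+---------+------
1  | Orwell  | 74619
2  | Tolkien | 24109
3  | Austen  | 53381
4  | Austen  | 26700
5  | Austen  | 12232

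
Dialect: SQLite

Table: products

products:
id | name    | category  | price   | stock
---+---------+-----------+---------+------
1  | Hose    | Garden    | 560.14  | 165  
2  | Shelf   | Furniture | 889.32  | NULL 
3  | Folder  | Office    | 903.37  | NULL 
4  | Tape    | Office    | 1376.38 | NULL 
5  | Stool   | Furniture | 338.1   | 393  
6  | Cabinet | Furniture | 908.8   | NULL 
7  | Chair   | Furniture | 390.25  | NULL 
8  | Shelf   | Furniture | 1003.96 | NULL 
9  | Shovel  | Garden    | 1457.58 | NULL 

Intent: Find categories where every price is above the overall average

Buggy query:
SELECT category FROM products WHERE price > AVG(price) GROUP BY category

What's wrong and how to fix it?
Bug: WHERE evaluates per row before aggregation, so AVG() is unavailable

Fix: Compute the overall average in a scalar subquery and compare each group's MIN against it in HAVING

Corrected query:
SELECT category FROM products GROUP BY category HAVING MIN(price) > (SELECT AVG(price) FROM products)

Result:
category
--------
Office  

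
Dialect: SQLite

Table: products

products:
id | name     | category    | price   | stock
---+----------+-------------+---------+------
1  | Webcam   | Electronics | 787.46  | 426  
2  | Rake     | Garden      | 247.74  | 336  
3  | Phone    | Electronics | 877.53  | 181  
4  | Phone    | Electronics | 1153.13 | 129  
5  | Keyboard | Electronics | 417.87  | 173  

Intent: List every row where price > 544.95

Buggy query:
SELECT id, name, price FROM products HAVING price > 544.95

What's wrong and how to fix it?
Bug: This is a non-aggregate query (no GROUP BY, no aggregates), so in SQLite the HAVING clause is invalid here; a row-level condition belongs in WHERE

Fix: Use WHERE for row-level filtering

Corrected query:
SELECT id, name, price FROM products WHERE price > 544.95

Result:
id | name   | price  
---+--------+--------
1  | Webcam | 787.46 
3  | Phone  | 877.53 
4  | Phone  | 1153.13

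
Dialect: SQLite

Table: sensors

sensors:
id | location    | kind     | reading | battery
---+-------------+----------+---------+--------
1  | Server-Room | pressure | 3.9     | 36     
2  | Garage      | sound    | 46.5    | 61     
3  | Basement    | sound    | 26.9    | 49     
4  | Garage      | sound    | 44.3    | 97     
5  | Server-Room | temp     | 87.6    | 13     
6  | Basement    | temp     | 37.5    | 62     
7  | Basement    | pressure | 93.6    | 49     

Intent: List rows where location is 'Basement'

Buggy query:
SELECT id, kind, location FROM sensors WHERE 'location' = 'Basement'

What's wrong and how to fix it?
Bug: 'location' in single quotes is a string literal, not the column; the comparison is literal-vs-literal and never true

Fix: Reference the column as location without single quotes

Corrected query:
SELECT id, kind, location FROM sensors WHERE location = 'Basement'

Result:
id | kind     | location
---+----------+---------
3  | sound    | Basement
6  | temp     | Basement
7  | pressure | Basement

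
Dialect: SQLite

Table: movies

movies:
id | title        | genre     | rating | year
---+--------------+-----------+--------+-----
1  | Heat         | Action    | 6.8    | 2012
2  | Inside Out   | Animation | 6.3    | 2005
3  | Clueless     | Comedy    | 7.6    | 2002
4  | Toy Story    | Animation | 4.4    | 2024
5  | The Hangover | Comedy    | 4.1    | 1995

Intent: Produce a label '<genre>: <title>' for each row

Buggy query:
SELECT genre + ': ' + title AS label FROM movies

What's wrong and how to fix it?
Bug: '+' is numeric addition; on text columns SQLite converts them to 0 instead of concatenating

Fix: Use the || operator for string concatenation

Corrected query:
SELECT genre || ': ' || title AS label FROM movies

Result:
label                
---------------------
Action: Heat         
Animation: Inside Out
Comedy: Clueless     
Animation: Toy Story 
Comedy: The Hangover 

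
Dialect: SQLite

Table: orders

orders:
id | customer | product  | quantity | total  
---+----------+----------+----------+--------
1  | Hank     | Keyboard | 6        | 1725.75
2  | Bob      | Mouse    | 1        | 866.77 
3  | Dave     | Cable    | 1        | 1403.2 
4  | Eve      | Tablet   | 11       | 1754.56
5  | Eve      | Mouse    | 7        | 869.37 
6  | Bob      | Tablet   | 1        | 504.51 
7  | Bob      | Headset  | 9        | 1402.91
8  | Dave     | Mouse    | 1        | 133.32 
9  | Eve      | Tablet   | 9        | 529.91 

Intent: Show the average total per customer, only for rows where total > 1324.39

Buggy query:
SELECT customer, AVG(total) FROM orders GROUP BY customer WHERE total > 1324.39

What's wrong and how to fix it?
Bug: WHERE cannot follow GROUP BY

Fix: Move the WHERE clause before GROUP BY

Corrected query:
SELECT customer, AVG(total) FROM orders WHERE total > 1324.39 GROUP BY customer

Result:
customer | AVG(total)
---------+-----------
Bob      | 1402.91   
Dave     | 1403.2    
Eve      | 1754.56   
Hank     | 1725.75   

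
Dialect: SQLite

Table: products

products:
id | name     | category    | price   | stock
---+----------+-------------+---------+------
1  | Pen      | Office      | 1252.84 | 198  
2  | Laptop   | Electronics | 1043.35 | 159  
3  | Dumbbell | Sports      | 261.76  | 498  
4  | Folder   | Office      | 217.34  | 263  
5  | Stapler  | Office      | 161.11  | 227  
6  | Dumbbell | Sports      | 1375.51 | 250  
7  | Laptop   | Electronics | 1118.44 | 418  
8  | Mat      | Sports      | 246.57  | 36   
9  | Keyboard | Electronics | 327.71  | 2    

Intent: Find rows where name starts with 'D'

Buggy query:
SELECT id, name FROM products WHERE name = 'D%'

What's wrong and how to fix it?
Bug: '=' compares the literal string including the % character; pattern matching needs LIKE

Fix: Use LIKE for wildcard pattern matching

Corrected query:
SELECT id, name FROM products WHERE name LIKE 'D%'

Result:
id | name    
---+---------
3  | Dumbbell
6  | Dumbbell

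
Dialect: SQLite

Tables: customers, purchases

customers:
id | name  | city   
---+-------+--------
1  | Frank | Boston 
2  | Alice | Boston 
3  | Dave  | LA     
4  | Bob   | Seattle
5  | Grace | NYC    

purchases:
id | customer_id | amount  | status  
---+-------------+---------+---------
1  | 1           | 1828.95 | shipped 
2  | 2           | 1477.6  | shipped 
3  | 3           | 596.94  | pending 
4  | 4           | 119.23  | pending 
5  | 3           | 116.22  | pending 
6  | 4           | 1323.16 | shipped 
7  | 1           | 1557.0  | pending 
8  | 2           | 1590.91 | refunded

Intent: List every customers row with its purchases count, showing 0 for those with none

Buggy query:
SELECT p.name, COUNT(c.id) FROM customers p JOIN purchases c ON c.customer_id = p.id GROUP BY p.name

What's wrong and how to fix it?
Bug: INNER JOIN drops customers rows that have no matching purchases rows

Fix: Use LEFT JOIN so parents without children still appear (COUNT(c.id) gives 0)

Corrected query:
SELECT p.name, COUNT(c.id) FROM customers p LEFT JOIN purchases c ON c.customer_id = p.id GROUP BY p.name

Result:
name  | COUNT(c.id)
------+------------
Alice | 2          
Bob   | 2          
Dave  | 2          
Frank | 2          
Grace | 0          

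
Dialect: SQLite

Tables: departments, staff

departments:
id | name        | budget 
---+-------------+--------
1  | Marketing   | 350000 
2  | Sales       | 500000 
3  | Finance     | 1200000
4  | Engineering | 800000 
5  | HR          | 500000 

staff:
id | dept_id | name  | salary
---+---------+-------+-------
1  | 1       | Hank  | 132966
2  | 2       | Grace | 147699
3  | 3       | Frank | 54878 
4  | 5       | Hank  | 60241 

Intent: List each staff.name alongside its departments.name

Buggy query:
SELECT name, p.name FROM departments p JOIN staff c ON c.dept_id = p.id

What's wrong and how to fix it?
Bug: Both tables have a 'name' column; the unqualified reference is ambiguous

Fix: Qualify the column with its table alias (c.name)

Corrected query:
SELECT c.name, p.name FROM departments p JOIN staff c ON c.dept_id = p.id

Result:
name  | name     
------+----------
Hank  | Marketing
Grace | Sales    
Frank | Finance  
Hank  | HR       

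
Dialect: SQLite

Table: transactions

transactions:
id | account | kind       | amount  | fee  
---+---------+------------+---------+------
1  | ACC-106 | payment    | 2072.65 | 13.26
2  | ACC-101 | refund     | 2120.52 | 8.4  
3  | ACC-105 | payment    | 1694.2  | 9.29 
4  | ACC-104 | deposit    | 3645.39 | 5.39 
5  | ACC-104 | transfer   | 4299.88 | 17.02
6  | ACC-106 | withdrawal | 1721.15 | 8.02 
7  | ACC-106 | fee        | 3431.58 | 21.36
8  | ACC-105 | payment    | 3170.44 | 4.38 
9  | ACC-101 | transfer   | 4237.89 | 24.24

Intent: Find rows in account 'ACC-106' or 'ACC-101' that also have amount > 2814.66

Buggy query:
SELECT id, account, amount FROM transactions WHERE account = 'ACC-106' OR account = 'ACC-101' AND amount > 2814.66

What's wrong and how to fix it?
Bug: Without parentheses, AND is evaluated before OR, so the amount filter only applies to the 'ACC-101' branch

Fix: Add parentheses around the OR so the AND applies to both alternatives

Corrected query:
SELECT id, account, amount FROM transactions WHERE (account = 'ACC-106' OR account = 'ACC-101') AND amount > 2814.66

Result:
id | account | amount 
---+---------+--------
7  | ACC-106 | 3431.58
9  | ACC-101 | 4237.89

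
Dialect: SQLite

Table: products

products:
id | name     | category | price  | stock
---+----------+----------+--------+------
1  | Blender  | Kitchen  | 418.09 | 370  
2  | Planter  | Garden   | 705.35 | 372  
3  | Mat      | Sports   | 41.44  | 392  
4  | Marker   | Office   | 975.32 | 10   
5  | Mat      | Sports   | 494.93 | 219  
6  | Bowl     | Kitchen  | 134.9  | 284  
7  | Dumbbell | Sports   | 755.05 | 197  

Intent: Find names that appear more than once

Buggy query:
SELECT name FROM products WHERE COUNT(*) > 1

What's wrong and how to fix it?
Bug: WHERE can't reference COUNT(*); aggregates are computed after WHERE

Fix: Group first, then use HAVING for the count condition

Corrected query:
SELECT name FROM products GROUP BY name HAVING COUNT(*) > 1

Result:
name
----
Mat 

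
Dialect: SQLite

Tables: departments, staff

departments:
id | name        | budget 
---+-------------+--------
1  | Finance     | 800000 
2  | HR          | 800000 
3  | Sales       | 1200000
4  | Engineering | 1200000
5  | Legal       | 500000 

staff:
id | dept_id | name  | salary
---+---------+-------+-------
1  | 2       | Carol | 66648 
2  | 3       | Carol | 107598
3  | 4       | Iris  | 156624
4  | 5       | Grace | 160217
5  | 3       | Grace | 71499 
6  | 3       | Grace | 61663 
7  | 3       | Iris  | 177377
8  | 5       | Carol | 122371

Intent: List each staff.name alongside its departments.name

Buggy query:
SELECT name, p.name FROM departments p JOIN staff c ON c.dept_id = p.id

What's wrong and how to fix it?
Bug: Both tables have a 'name' column; the unqualified reference is ambiguous

Fix: Prefix ambiguous columns with the table alias

Corrected query:
SELECT c.name, p.name FROM departments p JOIN staff c ON c.dept_id = p.id

Result:
name  | name       
------+------------
Carol | HR         
Carol | Sales      
Iris  | Engineering
Grace | Legal      
Grace | Sales      
Grace | Sales      
Iris  | Sales      
Carol | Legal      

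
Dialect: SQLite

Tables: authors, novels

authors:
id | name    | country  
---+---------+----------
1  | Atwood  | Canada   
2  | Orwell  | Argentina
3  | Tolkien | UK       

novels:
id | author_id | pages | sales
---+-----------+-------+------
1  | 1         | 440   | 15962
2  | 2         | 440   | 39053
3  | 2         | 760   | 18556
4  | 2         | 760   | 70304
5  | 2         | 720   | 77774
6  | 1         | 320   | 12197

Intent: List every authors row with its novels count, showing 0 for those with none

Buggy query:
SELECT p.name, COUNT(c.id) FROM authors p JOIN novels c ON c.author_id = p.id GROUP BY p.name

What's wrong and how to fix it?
Bug: An inner join excludes parents with zero children

Fix: Switch to LEFT JOIN to retain unmatched parent rows

Corrected query:
SELECT p.name, COUNT(c.id) FROM authors p LEFT JOIN novels c ON c.author_id = p.id GROUP BY p.name

Result:
name    | COUNT(c.id)
--------+------------
Atwood  | 2          
Orwell  | 4          
Tolkien | 0          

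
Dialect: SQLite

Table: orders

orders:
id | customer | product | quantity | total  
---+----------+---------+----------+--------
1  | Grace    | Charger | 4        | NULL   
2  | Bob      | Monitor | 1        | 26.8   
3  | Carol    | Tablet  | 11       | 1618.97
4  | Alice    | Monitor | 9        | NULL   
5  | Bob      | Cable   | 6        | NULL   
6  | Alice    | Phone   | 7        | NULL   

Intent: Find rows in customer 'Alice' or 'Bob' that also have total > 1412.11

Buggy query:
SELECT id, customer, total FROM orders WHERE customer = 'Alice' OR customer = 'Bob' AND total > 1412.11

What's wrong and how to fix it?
Bug: Without parentheses, AND is evaluated before OR, so the total filter only applies to the 'Bob' branch

Fix: Group the OR with parentheses (or use IN), then AND the threshold

Corrected query:
SELECT id, customer, total FROM orders WHERE (customer = 'Alice' OR customer = 'Bob') AND total > 1412.11

Result:
(no rows)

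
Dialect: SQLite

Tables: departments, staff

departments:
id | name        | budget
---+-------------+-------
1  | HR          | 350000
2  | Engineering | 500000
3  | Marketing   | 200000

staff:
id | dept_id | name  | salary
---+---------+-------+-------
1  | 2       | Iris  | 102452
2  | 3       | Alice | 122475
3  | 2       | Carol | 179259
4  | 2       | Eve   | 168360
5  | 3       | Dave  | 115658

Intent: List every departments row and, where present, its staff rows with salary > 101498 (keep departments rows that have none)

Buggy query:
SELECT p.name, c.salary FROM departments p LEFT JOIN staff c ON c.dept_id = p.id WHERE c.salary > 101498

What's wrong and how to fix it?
Bug: A WHERE condition on the right-hand table after LEFT JOIN drops unmatched parents

Fix: Put 'c.salary > 101498' in the JOIN's ON clause instead of WHERE

Corrected query:
SELECT p.name, c.salary FROM departments p LEFT JOIN staff c ON c.dept_id = p.id AND c.salary > 101498

Result:
name        | salary
------------+-------
HR          | NULL  
Engineering | 102452
Engineering | 168360
Engineering | 179259
Marketing   | 115658
Marketing   | 122475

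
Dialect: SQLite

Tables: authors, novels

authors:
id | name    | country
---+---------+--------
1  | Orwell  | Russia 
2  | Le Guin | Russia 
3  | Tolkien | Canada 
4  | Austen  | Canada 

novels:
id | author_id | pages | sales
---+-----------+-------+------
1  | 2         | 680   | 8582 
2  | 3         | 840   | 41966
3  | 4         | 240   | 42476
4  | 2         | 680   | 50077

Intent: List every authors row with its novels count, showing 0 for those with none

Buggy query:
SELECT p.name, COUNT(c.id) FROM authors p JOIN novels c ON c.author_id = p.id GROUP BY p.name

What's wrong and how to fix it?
Bug: An inner join excludes parents with zero children

Fix: Use LEFT JOIN so parents without children still appear (COUNT(c.id) gives 0)

Corrected query:
SELECT p.name, COUNT(c.id) FROM authors p LEFT JOIN novels c ON c.author_id = p.id GROUP BY p.name

Result:
name    | COUNT(c.id)
--------+------------
Austen  | 1          
Le Guin | 2          
Orwell  | 0          
Tolkien | 1          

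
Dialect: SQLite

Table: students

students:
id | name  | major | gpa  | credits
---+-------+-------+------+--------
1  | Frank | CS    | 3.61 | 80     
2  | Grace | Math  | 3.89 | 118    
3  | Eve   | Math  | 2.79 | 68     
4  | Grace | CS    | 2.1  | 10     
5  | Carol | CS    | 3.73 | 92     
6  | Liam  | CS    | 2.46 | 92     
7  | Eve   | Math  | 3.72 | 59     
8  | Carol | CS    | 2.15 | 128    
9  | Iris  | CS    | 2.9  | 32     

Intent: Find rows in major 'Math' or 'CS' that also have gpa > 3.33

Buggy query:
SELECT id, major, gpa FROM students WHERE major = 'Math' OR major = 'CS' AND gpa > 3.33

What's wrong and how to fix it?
Bug: AND binds tighter than OR, so this parses as major = 'Math' OR (major = 'CS' AND gpa > 3.33)

Fix: Group the OR with parentheses (or use IN), then AND the threshold

Corrected query:
SELECT id, major, gpa FROM students WHERE (major = 'Math' OR major = 'CS') AND gpa > 3.33

Result:
id | major | gpa 
---+-------+-----
1  | CS    | 3.61
2  | Math  | 3.89
5  | CS    | 3.73
7  | Math  | 3.72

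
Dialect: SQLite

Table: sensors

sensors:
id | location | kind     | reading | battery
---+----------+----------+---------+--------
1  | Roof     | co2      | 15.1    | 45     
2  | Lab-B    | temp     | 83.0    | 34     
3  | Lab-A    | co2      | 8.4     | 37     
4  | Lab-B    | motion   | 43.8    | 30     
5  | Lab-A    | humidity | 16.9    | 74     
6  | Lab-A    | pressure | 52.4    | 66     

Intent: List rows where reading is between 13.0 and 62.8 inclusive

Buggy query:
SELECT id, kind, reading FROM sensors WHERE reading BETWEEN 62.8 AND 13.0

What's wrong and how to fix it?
Bug: The bounds are reversed; BETWEEN a AND b requires a <= b to match anything

Fix: Write BETWEEN 13.0 AND 62.8

Corrected query:
SELECT id, kind, reading FROM sensors WHERE reading BETWEEN 13.0 AND 62.8

Result:
id | kind     | reading
---+----------+--------
1  | co2      | 15.1   
4  | motion   | 43.8   
5  | humidity | 16.9   
6  | pressure | 52.4   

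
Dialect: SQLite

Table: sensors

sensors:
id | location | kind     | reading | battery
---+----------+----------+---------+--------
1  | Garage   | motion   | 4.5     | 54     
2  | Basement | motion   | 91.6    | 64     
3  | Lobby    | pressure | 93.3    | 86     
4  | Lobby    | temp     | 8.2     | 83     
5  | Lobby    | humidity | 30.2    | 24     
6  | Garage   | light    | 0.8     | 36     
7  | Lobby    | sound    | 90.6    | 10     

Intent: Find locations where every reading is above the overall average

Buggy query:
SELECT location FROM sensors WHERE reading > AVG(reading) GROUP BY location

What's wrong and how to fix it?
Bug: WHERE evaluates per row before aggregation, so AVG() is unavailable

Fix: Compute the overall average in a scalar subquery and compare each group's MIN against it in HAVING

Corrected query:
SELECT location FROM sensors GROUP BY location HAVING MIN(reading) > (SELECT AVG(reading) FROM sensors)

Result:
location
--------
Basement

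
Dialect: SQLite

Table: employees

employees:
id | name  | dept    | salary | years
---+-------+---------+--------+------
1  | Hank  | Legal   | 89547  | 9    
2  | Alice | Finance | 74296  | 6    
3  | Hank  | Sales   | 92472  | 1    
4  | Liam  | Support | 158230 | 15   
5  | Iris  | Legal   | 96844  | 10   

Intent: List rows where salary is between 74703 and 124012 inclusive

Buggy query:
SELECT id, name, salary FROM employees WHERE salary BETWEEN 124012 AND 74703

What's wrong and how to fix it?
Bug: The bounds are reversed; BETWEEN a AND b requires a <= b to match anything

Fix: Write BETWEEN 74703 AND 124012

Corrected query:
SELECT id, name, salary FROM employees WHERE salary BETWEEN 74703 AND 124012

Result:
id | name | salary
---+------+-------
1  | Hank | 89547 
3  | Hank | 92472 
5  | Iris | 96844 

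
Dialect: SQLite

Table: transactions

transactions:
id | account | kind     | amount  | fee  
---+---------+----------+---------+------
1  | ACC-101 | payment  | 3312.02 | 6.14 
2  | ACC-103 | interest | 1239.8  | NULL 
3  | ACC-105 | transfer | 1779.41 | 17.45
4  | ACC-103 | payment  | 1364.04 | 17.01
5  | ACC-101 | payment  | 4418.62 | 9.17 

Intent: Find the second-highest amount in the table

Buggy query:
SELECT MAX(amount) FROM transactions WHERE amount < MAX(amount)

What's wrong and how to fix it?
Bug: MAX(amount) on the right of the comparison is an aggregate-in-WHERE error

Fix: Put the inner MAX in a scalar subquery

Corrected query:
SELECT MAX(amount) FROM transactions WHERE amount < (SELECT MAX(amount) FROM transactions)

Result:
MAX(amount)
-----------
3312.02    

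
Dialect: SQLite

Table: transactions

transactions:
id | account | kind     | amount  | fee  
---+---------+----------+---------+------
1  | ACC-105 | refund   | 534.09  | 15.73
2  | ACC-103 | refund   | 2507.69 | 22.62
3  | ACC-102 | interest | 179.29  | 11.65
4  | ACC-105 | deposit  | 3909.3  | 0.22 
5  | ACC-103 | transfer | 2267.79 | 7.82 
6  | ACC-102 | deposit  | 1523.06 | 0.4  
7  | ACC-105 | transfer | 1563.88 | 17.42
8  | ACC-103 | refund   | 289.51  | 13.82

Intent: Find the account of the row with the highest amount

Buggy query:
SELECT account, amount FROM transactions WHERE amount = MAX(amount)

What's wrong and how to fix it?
Bug: WHERE is evaluated per row; an aggregate over the whole table isn't defined there

Fix: Wrap MAX in a scalar subquery so WHERE compares against a single value

Corrected query:
SELECT account, amount FROM transactions WHERE amount = (SELECT MAX(amount) FROM transactions)

Result:
account | amount
--------+-------
ACC-105 | 3909.3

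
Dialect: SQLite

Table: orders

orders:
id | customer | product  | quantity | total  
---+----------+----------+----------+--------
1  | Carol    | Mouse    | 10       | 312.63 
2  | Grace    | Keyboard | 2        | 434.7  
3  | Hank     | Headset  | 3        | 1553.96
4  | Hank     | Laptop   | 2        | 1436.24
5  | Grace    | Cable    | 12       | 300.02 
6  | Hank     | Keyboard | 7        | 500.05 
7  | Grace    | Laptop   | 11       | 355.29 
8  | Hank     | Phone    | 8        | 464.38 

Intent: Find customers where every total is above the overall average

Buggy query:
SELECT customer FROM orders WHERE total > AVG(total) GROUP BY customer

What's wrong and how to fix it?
Bug: WHERE evaluates per row before aggregation, so AVG() is unavailable

Fix: Use a subquery for AVG and a HAVING MIN(...) filter so the condition holds for every row in the group

Corrected query:
SELECT customer FROM orders GROUP BY customer HAVING MIN(total) > (SELECT AVG(total) FROM orders)

Result:
(no rows)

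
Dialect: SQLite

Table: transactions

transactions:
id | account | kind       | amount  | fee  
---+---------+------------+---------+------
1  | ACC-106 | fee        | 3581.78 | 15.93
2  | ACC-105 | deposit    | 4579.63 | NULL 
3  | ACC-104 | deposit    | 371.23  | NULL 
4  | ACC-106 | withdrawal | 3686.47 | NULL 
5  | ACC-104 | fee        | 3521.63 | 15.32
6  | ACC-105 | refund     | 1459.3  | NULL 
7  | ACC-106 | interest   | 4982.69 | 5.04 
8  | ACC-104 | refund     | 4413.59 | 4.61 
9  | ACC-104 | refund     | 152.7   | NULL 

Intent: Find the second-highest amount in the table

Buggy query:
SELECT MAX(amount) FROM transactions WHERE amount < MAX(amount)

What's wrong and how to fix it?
Bug: The inner MAX is an aggregate inside WHERE, which is not allowed

Fix: Compute the overall MAX in a subquery, then take MAX of rows below it

Corrected query:
SELECT MAX(amount) FROM transactions WHERE amount < (SELECT MAX(amount) FROM transactions)

Result:
MAX(amount)
-----------
4579.63    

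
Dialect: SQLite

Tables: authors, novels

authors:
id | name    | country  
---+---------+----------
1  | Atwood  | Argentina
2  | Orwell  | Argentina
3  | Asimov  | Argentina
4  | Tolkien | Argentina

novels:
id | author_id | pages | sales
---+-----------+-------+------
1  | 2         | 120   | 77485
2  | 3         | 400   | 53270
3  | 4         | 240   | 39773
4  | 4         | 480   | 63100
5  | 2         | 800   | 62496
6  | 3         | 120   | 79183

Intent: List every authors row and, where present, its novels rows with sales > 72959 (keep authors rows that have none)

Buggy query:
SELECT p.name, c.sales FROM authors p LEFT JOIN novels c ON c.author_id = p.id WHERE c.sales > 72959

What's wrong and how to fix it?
Bug: Filtering c.sales in WHERE discards the NULL rows produced by LEFT JOIN, turning it into an inner join

Fix: Put 'c.sales > 72959' in the JOIN's ON clause instead of WHERE

Corrected query:
SELECT p.name, c.sales FROM authors p LEFT JOIN novels c ON c.author_id = p.id AND c.sales > 72959

Result:
name    | sales
--------+------
Atwood  | NULL 
Orwell  | 77485
Asimov  | 79183
Tolkien | NULL 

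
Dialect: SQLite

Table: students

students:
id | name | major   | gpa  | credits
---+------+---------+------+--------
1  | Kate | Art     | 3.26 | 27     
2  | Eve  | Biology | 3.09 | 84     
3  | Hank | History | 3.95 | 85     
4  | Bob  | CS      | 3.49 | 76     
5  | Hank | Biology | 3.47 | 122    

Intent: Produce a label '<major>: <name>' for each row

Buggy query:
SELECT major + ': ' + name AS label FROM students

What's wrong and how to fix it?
Bug: SQLite uses || for string concatenation; + coerces text to numbers (yielding 0)

Fix: Replace + with || to concatenate text

Corrected query:
SELECT major || ': ' || name AS label FROM students

Result:
label        
-------------
Art: Kate    
Biology: Eve 
History: Hank
CS: Bob      
Biology: Hank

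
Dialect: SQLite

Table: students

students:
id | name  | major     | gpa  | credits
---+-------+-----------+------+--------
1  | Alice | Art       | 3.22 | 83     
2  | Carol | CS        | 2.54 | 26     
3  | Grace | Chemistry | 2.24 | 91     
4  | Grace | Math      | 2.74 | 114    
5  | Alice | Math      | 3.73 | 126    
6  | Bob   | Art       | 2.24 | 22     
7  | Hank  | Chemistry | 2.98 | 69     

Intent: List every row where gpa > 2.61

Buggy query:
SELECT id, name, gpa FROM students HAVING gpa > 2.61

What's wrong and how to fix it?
Bug: HAVING filters the output of aggregation, but this query has no GROUP BY and no aggregate functions, so SQLite rejects it (HAVING clause on a non-aggregate query); the condition here is per row

Fix: Replace HAVING with WHERE since the condition applies to individual rows

Corrected query:
SELECT id, name, gpa FROM students WHERE gpa > 2.61

Result:
id | name  | gpa 
---+-------+-----
1  | Alice | 3.22
4  | Grace | 2.74
5  | Alice | 3.73
7  | Hank  | 2.98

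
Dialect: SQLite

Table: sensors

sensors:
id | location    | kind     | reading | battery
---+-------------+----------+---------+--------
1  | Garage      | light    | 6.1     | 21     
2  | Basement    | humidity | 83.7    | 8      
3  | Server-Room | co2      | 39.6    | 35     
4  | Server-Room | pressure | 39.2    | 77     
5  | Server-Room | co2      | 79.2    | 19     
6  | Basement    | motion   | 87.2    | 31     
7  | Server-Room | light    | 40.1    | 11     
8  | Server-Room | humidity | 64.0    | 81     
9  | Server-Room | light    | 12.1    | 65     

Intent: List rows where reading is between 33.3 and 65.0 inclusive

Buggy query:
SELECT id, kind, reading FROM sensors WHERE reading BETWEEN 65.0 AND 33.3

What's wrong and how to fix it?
Bug: BETWEEN expects the lower bound first; with 65.0 AND 33.3 the range is empty

Fix: Write BETWEEN 33.3 AND 65.0

Corrected query:
SELECT id, kind, reading FROM sensors WHERE reading BETWEEN 33.3 AND 65.0

Result:
id | kind     | reading
---+----------+--------
3  | co2      | 39.6   
4  | pressure | 39.2   
7  | light    | 40.1   
8  | humidity | 64     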